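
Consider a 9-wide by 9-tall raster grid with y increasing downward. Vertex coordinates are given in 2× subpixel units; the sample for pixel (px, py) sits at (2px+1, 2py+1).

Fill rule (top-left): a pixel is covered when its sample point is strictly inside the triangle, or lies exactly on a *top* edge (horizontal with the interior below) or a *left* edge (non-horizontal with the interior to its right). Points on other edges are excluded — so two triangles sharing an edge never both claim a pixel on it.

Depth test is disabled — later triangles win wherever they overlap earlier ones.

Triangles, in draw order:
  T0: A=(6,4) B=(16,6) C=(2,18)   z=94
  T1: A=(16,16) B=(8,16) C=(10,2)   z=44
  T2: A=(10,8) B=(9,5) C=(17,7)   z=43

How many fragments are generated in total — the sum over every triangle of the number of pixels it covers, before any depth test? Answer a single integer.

T0:
  2·area = 148
  edge (6, 4)→(16, 6): d=(10,2) right/bottom  bias=-1
  edge (16, 6)→(2, 18): d=(-14,12) right/bottom  bias=-1
  edge (2, 18)→(6, 4): d=(4,-14) top-left  bias=+0
    (0,1)@(1, 3): e=[0,222,-74] → ·  [on edge]
    (3,2)@(7, 5): e=[8,122,18] → █
    (4,2)@(9, 5): e=[4,98,46] → █
    (5,2)@(11, 5): e=[0,74,74] → ·  [on edge]
    (3,3)@(7, 7): e=[28,94,26] → █
    (5,3)@(11, 7): e=[20,46,82] → █
    (6,3)@(13, 7): e=[16,22,110] → █
    (7,3)@(15, 7): e=[12,-2,138] → ·
    (2,4)@(5, 9): e=[52,90,6] → █
    (6,4)@(13, 9): e=[36,-6,118] → ·
    (2,5)@(5, 11): e=[72,62,14] → █
    (5,5)@(11, 11): e=[60,-10,98] → ·
  covered (18 px):
    · · · · · · · · ·
    · · · · · · · · ·
    · · · █ █ · · · ·
    · · · █ █ █ █ · ·
    · · █ █ █ █ · · ·
    · · █ █ █ · · · ·
    · · █ █ · · · · ·
    · █ █ · · · · · ·
    · █ · · · · · · ·
T1:
  2·area = 112
  edge (16, 16)→(8, 16): d=(-8,0) right/bottom  bias=-1
  edge (8, 16)→(10, 2): d=(2,-14) top-left  bias=+0
  edge (10, 2)→(16, 16): d=(6,14) right/bottom  bias=-1
    (5,2)@(11, 5): e=[88,20,4] → █
    (6,2)@(13, 5): e=[88,48,-24] → ·
    (5,3)@(11, 7): e=[72,24,16] → █
    (6,3)@(13, 7): e=[72,52,-12] → ·
    (4,4)@(9, 9): e=[56,0,56] → █  [on edge]
    (6,4)@(13, 9): e=[56,56,0] → ·  [on edge]
    (4,5)@(9, 11): e=[40,4,68] → █
    (6,5)@(13, 11): e=[40,60,12] → █
    (7,5)@(15, 11): e=[40,88,-16] → ·
    (4,6)@(9, 13): e=[24,8,80] → █
    (7,6)@(15, 13): e=[24,92,-4] → ·
    (4,7)@(9, 15): e=[8,12,92] → █
  covered (14 px):
    · · · · · · · · ·
    · · · · · · · · ·
    · · · · · █ · · ·
    · · · · · █ · · ·
    · · · · █ █ · · ·
    · · · · █ █ █ · ·
    · · · · █ █ █ · ·
    · · · · █ █ █ █ ·
    · · · · · · · · ·
T2:
  2·area = 22
  edge (10, 8)→(9, 5): d=(-1,-3) top-left  bias=+0
  edge (9, 5)→(17, 7): d=(8,2) right/bottom  bias=-1
  edge (17, 7)→(10, 8): d=(-7,1) right/bottom  bias=-1
    (0,1)@(1, 3): e=[-22,0,44] → ·  [on edge]
    (4,2)@(9, 5): e=[0,0,22] → ·  [on edge]
    (5,3)@(11, 7): e=[4,12,6] → █
    (6,3)@(13, 7): e=[10,8,4] → █
    (7,3)@(15, 7): e=[16,4,2] → █
    (8,3)@(17, 7): e=[22,0,0] → ·  [on edge]
    (1,4)@(3, 9): e=[-22,44,0] → ·  [on edge]
    (5,4)@(11, 9): e=[2,28,-8] → ·
    (6,4)@(13, 9): e=[8,24,-10] → ·
    (7,4)@(15, 9): e=[14,20,-12] → ·
    (5,5)@(11, 11): e=[0,44,-22] → ·  [on edge]
    (6,8)@(13, 17): e=[0,88,-66] → ·  [on edge]
  covered (3 px):
    · · · · · · · · ·
    · · · · · · · · ·
    · · · · · · · · ·
    · · · · · █ █ █ ·
    · · · · · · · · ·
    · · · · · · · · ·
    · · · · · · · · ·
    · · · · · · · · ·
    · · · · · · · · ·

Result: 35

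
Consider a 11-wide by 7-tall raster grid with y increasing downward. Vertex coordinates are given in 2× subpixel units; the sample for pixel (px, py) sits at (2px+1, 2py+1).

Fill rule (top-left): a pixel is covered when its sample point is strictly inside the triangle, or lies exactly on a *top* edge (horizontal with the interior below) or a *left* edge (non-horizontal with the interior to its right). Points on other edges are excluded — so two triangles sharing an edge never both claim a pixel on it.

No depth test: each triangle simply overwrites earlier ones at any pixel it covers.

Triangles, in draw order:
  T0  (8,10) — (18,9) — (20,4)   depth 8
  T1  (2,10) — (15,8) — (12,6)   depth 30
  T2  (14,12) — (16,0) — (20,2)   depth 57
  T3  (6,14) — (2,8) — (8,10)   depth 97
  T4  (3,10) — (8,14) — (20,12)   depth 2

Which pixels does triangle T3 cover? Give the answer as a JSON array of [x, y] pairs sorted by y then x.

T0:
  2·area = 48  (B↔C swapped to make it positive)
  edge (8, 10)→(20, 4): d=(12,-6) top-left  bias=+0
  edge (20, 4)→(18, 9): d=(-2,5) right/bottom  bias=-1
  edge (18, 9)→(8, 10): d=(-10,1) right/bottom  bias=-1
    (9,2)@(19, 5): e=[6,3,39] → #
    (10,2)@(21, 5): e=[18,-7,37] → ·
    (7,3)@(15, 7): e=[6,19,23] → #
    (8,3)@(17, 7): e=[18,9,21] → #
    (9,3)@(19, 7): e=[30,-1,19] → ·
    (5,4)@(11, 9): e=[6,35,7] → #
    (6,4)@(13, 9): e=[18,25,5] → #
    (9,4)@(19, 9): e=[54,-5,-1] → ·
    (5,5)@(11, 11): e=[30,31,-13] → ·
    (6,5)@(13, 11): e=[42,21,-15] → ·
    (7,5)@(15, 11): e=[54,11,-17] → ·
    (8,5)@(17, 11): e=[66,1,-19] → ·
  covered (7 px):
    · · · · · · · · · · ·
    · · · · · · · · · · ·
    · · · · · · · · · # ·
    · · · · · · · # # · ·
    · · · · · # # # # · ·
    · · · · · · · · · · ·
    · · · · · · · · · · ·
T1:
  2·area = 32  (B↔C swapped to make it positive)
  edge (2, 10)→(12, 6): d=(10,-4) top-left  bias=+0
  edge (12, 6)→(15, 8): d=(3,2) right/bottom  bias=-1
  edge (15, 8)→(2, 10): d=(-13,2) right/bottom  bias=-1
    (5,3)@(11, 7): e=[6,5,21] → #
    (6,3)@(13, 7): e=[14,1,17] → #
    (7,3)@(15, 7): e=[22,-3,13] → ·
    (2,4)@(5, 9): e=[2,23,7] → #
    (3,4)@(7, 9): e=[10,19,3] → #
    (4,4)@(9, 9): e=[18,15,-1] → ·
    (5,4)@(11, 9): e=[26,11,-5] → ·
    (6,4)@(13, 9): e=[34,7,-9] → ·
    (2,5)@(5, 11): e=[22,29,-19] → ·
    (3,5)@(7, 11): e=[30,25,-23] → ·
  covered (4 px):
    · · · · · · · · · · ·
    · · · · · · · · · · ·
    · · · · · · · · · · ·
    · · · · · # # · · · ·
    · · # # · · · · · · ·
    · · · · · · · · · · ·
    · · · · · · · · · · ·
T2:
  2·area = 52
  edge (14, 12)→(16, 0): d=(2,-12) top-left  bias=+0
  edge (16, 0)→(20, 2): d=(4,2) right/bottom  bias=-1
  edge (20, 2)→(14, 12): d=(-6,10) right/bottom  bias=-1
    (8,0)@(17, 1): e=[14,2,36] → #
    (9,0)@(19, 1): e=[38,-2,16] → ·
    (8,1)@(17, 3): e=[18,10,24] → #
    (9,1)@(19, 3): e=[42,6,4] → #
    (10,1)@(21, 3): e=[66,2,-16] → ·
    (8,2)@(17, 5): e=[22,18,12] → #
    (9,2)@(19, 5): e=[46,14,-8] → ·
    (7,3)@(15, 7): e=[2,30,20] → #
    (8,3)@(17, 7): e=[26,26,0] → ·  [on edge]
    (7,4)@(15, 9): e=[6,38,8] → #
    (8,4)@(17, 9): e=[30,34,-12] → ·
    (7,5)@(15, 11): e=[10,46,-4] → ·
  covered (6 px):
    · · · · · · · · # · ·
    · · · · · · · · # # ·
    · · · · · · · · # · ·
    · · · · · · · # · · ·
    · · · · · · · # · · ·
    · · · · · · · · · · ·
    · · · · · · · · · · ·
T3:
  2·area = 28
  edge (6, 14)→(2, 8): d=(-4,-6) top-left  bias=+0
  edge (2, 8)→(8, 10): d=(6,2) right/bottom  bias=-1
  edge (8, 10)→(6, 14): d=(-2,4) right/bottom  bias=-1
    (1,4)@(3, 9): e=[2,4,22] → #
    (2,4)@(5, 9): e=[14,0,14] → ·  [on edge]
    (1,5)@(3, 11): e=[-6,16,18] → ·
    (2,5)@(5, 11): e=[6,12,10] → #
    (3,5)@(7, 11): e=[18,8,2] → #
    (4,5)@(9, 11): e=[30,4,-6] → ·
    (5,5)@(11, 11): e=[42,0,-14] → ·  [on edge]
    (2,6)@(5, 13): e=[-2,24,6] → ·
    (3,6)@(7, 13): e=[10,20,-2] → ·
    (8,6)@(17, 13): e=[70,0,-42] → ·  [on edge]
  covered (3 px):
    · · · · · · · · · · ·
    · · · · · · · · · · ·
    · · · · · · · · · · ·
    · · · · · · · · · · ·
    · # · · · · · · · · ·
    · · # # · · · · · · ·
    · · · · · · · · · · ·
T4:
  2·area = 58  (B↔C swapped to make it positive)
  edge (3, 10)→(20, 12): d=(17,2) right/bottom  bias=-1
  edge (20, 12)→(8, 14): d=(-12,2) right/bottom  bias=-1
  edge (8, 14)→(3, 10): d=(-5,-4) top-left  bias=+0
    (2,5)@(5, 11): e=[13,42,3] → #
    (3,5)@(7, 11): e=[9,38,11] → #
    (4,5)@(9, 11): e=[5,34,19] → #
    (5,5)@(11, 11): e=[1,30,27] → #
    (6,5)@(13, 11): e=[-3,26,35] → ·
    (2,6)@(5, 13): e=[47,18,-7] → ·
    (3,6)@(7, 13): e=[43,14,1] → #
    (6,6)@(13, 13): e=[31,2,25] → #
    (7,6)@(15, 13): e=[27,-2,33] → ·
  covered (8 px):
    · · · · · · · · · · ·
    · · · · · · · · · · ·
    · · · · · · · · · · ·
    · · · · · · · · · · ·
    · · · · · · · · · · ·
    · · # # # # · · · · ·
    · · · # # # # · · · ·

Answer: [[1,4],[2,5],[3,5]]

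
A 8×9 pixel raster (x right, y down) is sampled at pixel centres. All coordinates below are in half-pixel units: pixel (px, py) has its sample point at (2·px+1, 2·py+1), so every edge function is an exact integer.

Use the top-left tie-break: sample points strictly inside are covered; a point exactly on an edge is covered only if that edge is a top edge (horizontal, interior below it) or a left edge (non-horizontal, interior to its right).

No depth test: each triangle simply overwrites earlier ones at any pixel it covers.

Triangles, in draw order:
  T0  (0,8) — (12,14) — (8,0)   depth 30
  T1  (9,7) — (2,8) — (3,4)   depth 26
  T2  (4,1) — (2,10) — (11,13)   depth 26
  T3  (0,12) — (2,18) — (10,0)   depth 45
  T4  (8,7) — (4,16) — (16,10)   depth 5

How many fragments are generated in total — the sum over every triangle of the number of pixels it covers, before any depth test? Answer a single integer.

T0:
  2·area = 144  (B↔C swapped to make it positive)
  edge (0, 8)→(8, 0): d=(8,-8) top-left  bias=+0
  edge (8, 0)→(12, 14): d=(4,14) right/bottom  bias=-1
  edge (12, 14)→(0, 8): d=(-12,-6) top-left  bias=+0
    (3,0)@(7, 1): e=[0,18,126] → X  [on edge]
    (4,0)@(9, 1): e=[16,-10,138] → .
    (2,1)@(5, 3): e=[0,54,90] → X  [on edge]
    (4,1)@(9, 3): e=[32,-2,114] → .
    (1,2)@(3, 5): e=[0,90,54] → X  [on edge]
    (4,2)@(9, 5): e=[48,6,90] → X
    (5,2)@(11, 5): e=[64,-22,102] → .
    (0,3)@(1, 7): e=[0,126,18] → X  [on edge]
    (5,3)@(11, 7): e=[80,-14,78] → .
    (0,4)@(1, 9): e=[16,134,-6] → .
    (1,4)@(3, 9): e=[32,106,6] → X
    (5,4)@(11, 9): e=[96,-6,54] → .
  covered (20 px):
    . . . X . . . .
    . . X X . . . .
    . X X X X . . .
    X X X X X . . .
    . X X X X . . .
    . . . X X X . .
    . . . . . X . .
    . . . . . . . .
    . . . . . . . .
T1:
  2·area = 27
  edge (9, 7)→(2, 8): d=(-7,1) right/bottom  bias=-1
  edge (2, 8)→(3, 4): d=(1,-4) top-left  bias=+0
  edge (3, 4)→(9, 7): d=(6,3) right/bottom  bias=-1
    (0,1)@(1, 3): e=[36,-9,0] → .  [on edge]
    (1,2)@(3, 5): e=[20,1,6] → X
    (2,2)@(5, 5): e=[18,9,0] → .  [on edge]
    (1,3)@(3, 7): e=[6,3,18] → X
    (2,3)@(5, 7): e=[4,11,12] → X
    (3,3)@(7, 7): e=[2,19,6] → X
    (4,3)@(9, 7): e=[0,27,0] → .  [on edge]
    (1,4)@(3, 9): e=[-8,5,30] → .
    (2,4)@(5, 9): e=[-10,13,24] → .
    (3,4)@(7, 9): e=[-12,21,18] → .
    (6,4)@(13, 9): e=[-18,45,0] → .  [on edge]
  covered (4 px):
    . . . . . . . .
    . . . . . . . .
    . X . . . . . .
    . X X X . . . .
    . . . . . . . .
    . . . . . . . .
    . . . . . . . .
    . . . . . . . .
    . . . . . . . .
T2:
  2·area = 87  (B↔C swapped to make it positive)
  edge (4, 1)→(11, 13): d=(7,12) right/bottom  bias=-1
  edge (11, 13)→(2, 10): d=(-9,-3) top-left  bias=+0
  edge (2, 10)→(4, 1): d=(2,-9) top-left  bias=+0
    (2,1)@(5, 3): e=[2,72,13] → X
    (3,1)@(7, 3): e=[-22,78,31] → .
    (2,2)@(5, 5): e=[16,54,17] → X
    (3,2)@(7, 5): e=[-8,60,35] → .
    (1,3)@(3, 7): e=[54,30,3] → X
    (3,3)@(7, 7): e=[6,42,39] → X
    (4,3)@(9, 7): e=[-18,48,57] → .
    (1,4)@(3, 9): e=[68,12,7] → X
    (4,4)@(9, 9): e=[-4,30,61] → .
    (1,5)@(3, 11): e=[82,-6,11] → .
    (2,5)@(5, 11): e=[58,0,29] → X  [on edge]
    (4,5)@(9, 11): e=[10,12,65] → X
    (5,6)@(11, 13): e=[0,0,87] → .  [on edge]
  covered (11 px):
    . . . . . . . .
    . . X . . . . .
    . . X . . . . .
    . X X X . . . .
    . X X X . . . .
    . . X X X . . .
    . . . . . . . .
    . . . . . . . .
    . . . . . . . .
T3:
  2·area = 84  (B↔C swapped to make it positive)
  edge (0, 12)→(10, 0): d=(10,-12) top-left  bias=+0
  edge (10, 0)→(2, 18): d=(-8,18) right/bottom  bias=-1
  edge (2, 18)→(0, 12): d=(-2,-6) top-left  bias=+0
    (3,2)@(7, 5): e=[14,14,56] → X
    (4,2)@(9, 5): e=[38,-22,68] → .
    (2,3)@(5, 7): e=[10,34,40] → X
    (3,3)@(7, 7): e=[34,-2,52] → .
    (1,4)@(3, 9): e=[6,54,24] → X
    (3,4)@(7, 9): e=[54,-18,48] → .
    (0,5)@(1, 11): e=[2,74,8] → X
    (3,5)@(7, 11): e=[74,-34,44] → .
    (0,6)@(1, 13): e=[22,58,4] → X
    (2,6)@(5, 13): e=[70,-14,28] → .
    (0,7)@(1, 15): e=[42,42,0] → X  [on edge]
    (2,7)@(5, 15): e=[90,-30,24] → .
  covered (11 px):
    . . . . . . . .
    . . . . . . . .
    . . . X . . . .
    . . X . . . . .
    . X X . . . . .
    X X X . . . . .
    X X . . . . . .
    X X . . . . . .
    . . . . . . . .
T4:
  2·area = 84  (B↔C swapped to make it positive)
  edge (8, 7)→(16, 10): d=(8,3) right/bottom  bias=-1
  edge (16, 10)→(4, 16): d=(-12,6) right/bottom  bias=-1
  edge (4, 16)→(8, 7): d=(4,-9) top-left  bias=+0
    (4,4)@(9, 9): e=[13,54,17] → X
    (5,4)@(11, 9): e=[7,42,35] → X
    (6,4)@(13, 9): e=[1,30,53] → X
    (7,4)@(15, 9): e=[-5,18,71] → .
    (3,5)@(7, 11): e=[35,42,7] → X
    (7,5)@(15, 11): e=[11,-6,79] → .
    (3,6)@(7, 13): e=[51,18,15] → X
    (5,6)@(11, 13): e=[39,-6,51] → .
    (6,6)@(13, 13): e=[33,-18,69] → .
    (2,7)@(5, 15): e=[73,6,5] → X
    (3,7)@(7, 15): e=[67,-6,23] → .
    (4,7)@(9, 15): e=[61,-18,41] → .
  covered (10 px):
    . . . . . . . .
    . . . . . . . .
    . . . . . . . .
    . . . . . . . .
    . . . . X X X .
    . . . X X X X .
    . . . X X . . .
    . . X . . . . .
    . . . . . . . .

Final: 56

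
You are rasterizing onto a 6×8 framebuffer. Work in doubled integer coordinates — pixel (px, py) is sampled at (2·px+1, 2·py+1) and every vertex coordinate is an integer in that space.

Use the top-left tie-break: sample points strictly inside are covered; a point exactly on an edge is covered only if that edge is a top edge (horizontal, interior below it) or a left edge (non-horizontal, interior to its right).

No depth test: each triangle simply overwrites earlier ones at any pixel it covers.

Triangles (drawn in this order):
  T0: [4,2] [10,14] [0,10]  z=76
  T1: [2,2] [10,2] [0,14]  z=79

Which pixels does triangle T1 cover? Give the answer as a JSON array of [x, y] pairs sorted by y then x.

T0:
  2·area = 96
  edge (4, 2)→(10, 14): d=(6,12) right/bottom  bias=-1
  edge (10, 14)→(0, 10): d=(-10,-4) top-left  bias=+0
  edge (0, 10)→(4, 2): d=(4,-8) top-left  bias=+0
    (1,2)@(3, 5): e=[30,62,4] → X
    (2,2)@(5, 5): e=[6,70,20] → X
    (3,2)@(7, 5): e=[-18,78,36] → .
    (1,3)@(3, 7): e=[42,42,12] → X
    (3,3)@(7, 7): e=[-6,58,44] → .
    (0,4)@(1, 9): e=[78,14,4] → X
    (3,4)@(7, 9): e=[6,38,52] → X
    (4,4)@(9, 9): e=[-18,46,68] → .
    (0,5)@(1, 11): e=[90,-6,12] → .
    (1,5)@(3, 11): e=[66,2,28] → X
    (4,5)@(9, 11): e=[-6,26,76] → .
    (1,6)@(3, 13): e=[78,-18,36] → .
  covered (12 px):
    . . . . . .
    . . . . . .
    . X X . . .
    . X X . . .
    X X X X . .
    . X X X . .
    . . . . X .
    . . . . . .
T1:
  2·area = 96
  edge (2, 2)→(10, 2): d=(8,0) top-left  bias=+0
  edge (10, 2)→(0, 14): d=(-10,12) right/bottom  bias=-1
  edge (0, 14)→(2, 2): d=(2,-12) top-left  bias=+0
    (1,1)@(3, 3): e=[8,74,14] → X
    (2,1)@(5, 3): e=[8,50,38] → X
    (3,1)@(7, 3): e=[8,26,62] → X
    (4,1)@(9, 3): e=[8,2,86] → X
    (5,1)@(11, 3): e=[8,-22,110] → .
    (1,2)@(3, 5): e=[24,54,18] → X
    (4,2)@(9, 5): e=[24,-18,90] → .
    (1,3)@(3, 7): e=[40,34,22] → X
    (3,3)@(7, 7): e=[40,-14,70] → .
    (0,4)@(1, 9): e=[56,38,2] → X
    (2,4)@(5, 9): e=[56,-10,50] → .
    (0,5)@(1, 11): e=[72,18,6] → X
  covered (12 px):
    . . . . . .
    . X X X X .
    . X X X . .
    . X X . . .
    X X . . . .
    X . . . . .
    . . . . . .
    . . . . . .

Result: [[1,1],[2,1],[3,1],[4,1],[1,2],[2,2],[3,2],[1,3],[2,3],[0,4],[1,4],[0,5]]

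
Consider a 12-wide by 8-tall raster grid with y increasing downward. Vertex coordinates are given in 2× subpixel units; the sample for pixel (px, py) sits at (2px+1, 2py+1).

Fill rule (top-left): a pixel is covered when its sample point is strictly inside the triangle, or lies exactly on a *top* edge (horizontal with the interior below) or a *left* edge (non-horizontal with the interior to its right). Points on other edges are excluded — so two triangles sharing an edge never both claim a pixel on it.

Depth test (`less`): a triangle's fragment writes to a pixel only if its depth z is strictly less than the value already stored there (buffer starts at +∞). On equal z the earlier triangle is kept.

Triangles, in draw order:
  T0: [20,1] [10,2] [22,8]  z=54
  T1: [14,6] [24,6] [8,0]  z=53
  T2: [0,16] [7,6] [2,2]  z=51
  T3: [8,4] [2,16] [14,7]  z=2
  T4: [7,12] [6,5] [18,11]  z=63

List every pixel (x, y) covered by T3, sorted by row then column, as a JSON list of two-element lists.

T0:
  2·area = 72  (B↔C swapped to make it positive)
  edge (20, 1)→(22, 8): d=(2,7) right/bottom  bias=-1
  edge (22, 8)→(10, 2): d=(-12,-6) top-left  bias=+0
  edge (10, 2)→(20, 1): d=(10,-1) top-left  bias=+0
    (6,1)@(13, 3): e=[53,6,13] → #
    (7,1)@(15, 3): e=[39,18,15] → #
    (8,1)@(17, 3): e=[25,30,17] → #
    (9,1)@(19, 3): e=[11,42,19] → #
    (10,1)@(21, 3): e=[-3,54,21] → ·
    (6,2)@(13, 5): e=[57,-18,33] → ·
    (7,2)@(15, 5): e=[43,-6,35] → ·
    (8,2)@(17, 5): e=[29,6,37] → #
    (10,2)@(21, 5): e=[1,30,41] → #
    (11,2)@(23, 5): e=[-13,42,43] → ·
    (8,3)@(17, 7): e=[33,-18,57] → ·
    (9,3)@(19, 7): e=[19,-6,59] → ·
  covered (8 px):
    · · · · · · · · · · · ·
    · · · · · · # # # # · ·
    · · · · · · · · # # # ·
    · · · · · · · · · · # ·
    · · · · · · · · · · · ·
    · · · · · · · · · · · ·
    · · · · · · · · · · · ·
    · · · · · · · · · · · ·
T1:
  2·area = 60  (B↔C swapped to make it positive)
  edge (14, 6)→(8, 0): d=(-6,-6) top-left  bias=+0
  edge (8, 0)→(24, 6): d=(16,6) right/bottom  bias=-1
  edge (24, 6)→(14, 6): d=(-10,0) right/bottom  bias=-1
    (4,0)@(9, 1): e=[0,10,50] → #  [on edge]
    (5,0)@(11, 1): e=[12,-2,50] → ·
    (4,1)@(9, 3): e=[-12,42,30] → ·
    (5,1)@(11, 3): e=[0,30,30] → #  [on edge]
    (6,1)@(13, 3): e=[12,18,30] → #
    (7,1)@(15, 3): e=[24,6,30] → #
    (8,1)@(17, 3): e=[36,-6,30] → ·
    (5,2)@(11, 5): e=[-12,62,10] → ·
    (6,2)@(13, 5): e=[0,50,10] → #  [on edge]
    (8,2)@(17, 5): e=[24,26,10] → #
    (9,2)@(19, 5): e=[36,14,10] → #
    (10,2)@(21, 5): e=[48,2,10] → #
    (7,3)@(15, 7): e=[0,70,-10] → ·  [on edge]
    (8,4)@(17, 9): e=[0,90,-30] → ·  [on edge]
    (9,5)@(19, 11): e=[0,110,-50] → ·  [on edge]
    (10,6)@(21, 13): e=[0,130,-70] → ·  [on edge]
    (11,7)@(23, 15): e=[0,150,-90] → ·  [on edge]
  covered (9 px):
    · · · · # · · · · · · ·
    · · · · · # # # · · · ·
    · · · · · · # # # # # ·
    · · · · · · · · · · · ·
    · · · · · · · · · · · ·
    · · · · · · · · · · · ·
    · · · · · · · · · · · ·
    · · · · · · · · · · · ·
T2:
  2·area = 78  (B↔C swapped to make it positive)
  edge (0, 16)→(2, 2): d=(2,-14) top-left  bias=+0
  edge (2, 2)→(7, 6): d=(5,4) right/bottom  bias=-1
  edge (7, 6)→(0, 16): d=(-7,10) right/bottom  bias=-1
    (1,1)@(3, 3): e=[16,1,61] → #
    (2,1)@(5, 3): e=[44,-7,41] → ·
    (1,2)@(3, 5): e=[20,11,47] → #
    (2,2)@(5, 5): e=[48,3,27] → #
    (3,2)@(7, 5): e=[76,-5,7] → ·
    (1,3)@(3, 7): e=[24,21,33] → #
    (3,3)@(7, 7): e=[80,5,-7] → ·
    (0,4)@(1, 9): e=[0,39,39] → #  [on edge]
    (2,4)@(5, 9): e=[56,23,-1] → ·
    (0,5)@(1, 11): e=[4,49,25] → #
    (2,5)@(5, 11): e=[60,33,-15] → ·
    (0,6)@(1, 13): e=[8,59,11] → #
  covered (10 px):
    · · · · · · · · · · · ·
    · # · · · · · · · · · ·
    · # # · · · · · · · · ·
    · # # · · · · · · · · ·
    # # · · · · · · · · · ·
    # # · · · · · · · · · ·
    # · · · · · · · · · · ·
    · · · · · · · · · · · ·
T3:
  2·area = 90  (B↔C swapped to make it positive)
  edge (8, 4)→(14, 7): d=(6,3) right/bottom  bias=-1
  edge (14, 7)→(2, 16): d=(-12,9) right/bottom  bias=-1
  edge (2, 16)→(8, 4): d=(6,-12) top-left  bias=+0
    (4,2)@(9, 5): e=[3,69,18] → #
    (5,2)@(11, 5): e=[-3,51,42] → ·
    (3,3)@(7, 7): e=[21,63,6] → #
    (5,3)@(11, 7): e=[9,27,54] → #
    (6,3)@(13, 7): e=[3,9,78] → #
    (7,3)@(15, 7): e=[-3,-9,102] → ·
    (3,4)@(7, 9): e=[33,39,18] → #
    (6,4)@(13, 9): e=[15,-15,90] → ·
    (2,5)@(5, 11): e=[51,33,6] → #
    (4,5)@(9, 11): e=[39,-3,54] → ·
    (5,5)@(11, 11): e=[33,-21,78] → ·
    (2,6)@(5, 13): e=[63,9,18] → #
  covered (12 px):
    · · · · · · · · · · · ·
    · · · · · · · · · · · ·
    · · · · # · · · · · · ·
    · · · # # # # · · · · ·
    · · · # # # · · · · · ·
    · · # # · · · · · · · ·
    · · # · · · · · · · · ·
    · # · · · · · · · · · ·
T4:
  2·area = 78
  edge (7, 12)→(6, 5): d=(-1,-7) top-left  bias=+0
  edge (6, 5)→(18, 11): d=(12,6) right/bottom  bias=-1
  edge (18, 11)→(7, 12): d=(-11,1) right/bottom  bias=-1
    (3,3)@(7, 7): e=[5,18,55] → #
    (4,3)@(9, 7): e=[19,6,53] → #
    (5,3)@(11, 7): e=[33,-6,51] → ·
    (3,4)@(7, 9): e=[3,42,33] → #
    (5,4)@(11, 9): e=[31,18,29] → #
    (6,4)@(13, 9): e=[45,6,27] → #
    (7,4)@(15, 9): e=[59,-6,25] → ·
    (3,5)@(7, 11): e=[1,66,11] → #
    (7,5)@(15, 11): e=[57,18,3] → #
    (8,5)@(17, 11): e=[71,6,1] → #
    (9,5)@(19, 11): e=[85,-6,-1] → ·
    (3,6)@(7, 13): e=[-1,90,-11] → ·
  covered (12 px):
    · · · · · · · · · · · ·
    · · · · · · · · · · · ·
    · · · · · · · · · · · ·
    · · · # # · · · · · · ·
    · · · # # # # · · · · ·
    · · · # # # # # # · · ·
    · · · · · · · · · · · ·
    · · · · · · · · · · · ·

Result: [[4,2],[3,3],[4,3],[5,3],[6,3],[3,4],[4,4],[5,4],[2,5],[3,5],[2,6],[1,7]]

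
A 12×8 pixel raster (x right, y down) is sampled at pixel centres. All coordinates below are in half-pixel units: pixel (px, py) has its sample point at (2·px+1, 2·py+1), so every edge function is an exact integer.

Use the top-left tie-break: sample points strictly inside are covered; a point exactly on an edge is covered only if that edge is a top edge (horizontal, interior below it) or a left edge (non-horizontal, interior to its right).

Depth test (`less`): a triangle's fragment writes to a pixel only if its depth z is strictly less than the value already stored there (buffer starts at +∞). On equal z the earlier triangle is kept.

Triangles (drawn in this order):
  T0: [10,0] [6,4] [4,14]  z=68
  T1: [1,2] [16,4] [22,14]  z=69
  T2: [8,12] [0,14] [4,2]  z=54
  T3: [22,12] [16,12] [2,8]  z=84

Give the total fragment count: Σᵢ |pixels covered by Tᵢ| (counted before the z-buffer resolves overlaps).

T0:
  2·area = 32  (B↔C swapped to make it positive)
  edge (10, 0)→(4, 14): d=(-6,14) right/bottom  bias=-1
  edge (4, 14)→(6, 4): d=(2,-10) top-left  bias=+0
  edge (6, 4)→(10, 0): d=(4,-4) top-left  bias=+0
    (4,0)@(9, 1): e=[8,24,0] → █  [on edge]
    (5,0)@(11, 1): e=[-20,44,8] → ·
    (3,1)@(7, 3): e=[24,8,0] → █  [on edge]
    (4,1)@(9, 3): e=[-4,28,8] → ·
    (2,2)@(5, 5): e=[40,-8,0] → ·  [on edge]
    (3,2)@(7, 5): e=[12,12,8] → █
    (4,2)@(9, 5): e=[-16,32,16] → ·
    (1,3)@(3, 7): e=[56,-24,0] → ·  [on edge]
    (3,3)@(7, 7): e=[0,16,16] → ·  [on edge]
    (0,4)@(1, 9): e=[72,-40,0] → ·  [on edge]
    (2,4)@(5, 9): e=[16,0,16] → █  [on edge]
    (3,4)@(7, 9): e=[-12,20,24] → ·
  covered (5 px):
    · · · · █ · · · · · · ·
    · · · █ · · · · · · · ·
    · · · █ · · · · · · · ·
    · · · · · · · · · · · ·
    · · █ · · · · · · · · ·
    · · █ · · · · · · · · ·
    · · · · · · · · · · · ·
    · · · · · · · · · · · ·
T1:
  2·area = 138
  edge (1, 2)→(16, 4): d=(15,2) right/bottom  bias=-1
  edge (16, 4)→(22, 14): d=(6,10) right/bottom  bias=-1
  edge (22, 14)→(1, 2): d=(-21,-12) top-left  bias=+0
    (1,1)@(3, 3): e=[11,124,3] → █
    (2,1)@(5, 3): e=[7,104,27] → █
    (3,1)@(7, 3): e=[3,84,51] → █
    (4,1)@(9, 3): e=[-1,64,75] → ·
    (1,2)@(3, 5): e=[41,136,-39] → ·
    (2,2)@(5, 5): e=[37,116,-15] → ·
    (3,2)@(7, 5): e=[33,96,9] → █
    (4,2)@(9, 5): e=[29,76,33] → █
    (5,2)@(11, 5): e=[25,56,57] → █
    (6,2)@(13, 5): e=[21,36,81] → █
    (7,2)@(15, 5): e=[17,16,105] → █
    (8,2)@(17, 5): e=[13,-4,129] → ·
    (9,4)@(19, 9): e=[69,0,69] → ·  [on edge]
  covered (17 px):
    · · · · · · · · · · · ·
    · █ █ █ · · · · · · · ·
    · · · █ █ █ █ █ · · · ·
    · · · · · █ █ █ █ · · ·
    · · · · · · · █ █ · · ·
    · · · · · · · · █ █ · ·
    · · · · · · · · · · █ ·
    · · · · · · · · · · · ·
T2:
  2·area = 88
  edge (8, 12)→(0, 14): d=(-8,2) right/bottom  bias=-1
  edge (0, 14)→(4, 2): d=(4,-12) top-left  bias=+0
  edge (4, 2)→(8, 12): d=(4,10) right/bottom  bias=-1
    (1,2)@(3, 5): e=[66,0,22] → █  [on edge]
    (2,2)@(5, 5): e=[62,24,2] → █
    (3,2)@(7, 5): e=[58,48,-18] → ·
    (1,3)@(3, 7): e=[50,8,30] → █
    (3,3)@(7, 7): e=[42,56,-10] → ·
    (1,4)@(3, 9): e=[34,16,38] → █
    (3,4)@(7, 9): e=[26,64,-2] → ·
    (0,5)@(1, 11): e=[22,0,66] → █  [on edge]
    (3,5)@(7, 11): e=[10,72,6] → █
    (4,5)@(9, 11): e=[6,96,-14] → ·
    (0,6)@(1, 13): e=[6,8,74] → █
    (2,6)@(5, 13): e=[-2,56,34] → ·
  covered (12 px):
    · · · · · · · · · · · ·
    · · · · · · · · · · · ·
    · █ █ · · · · · · · · ·
    · █ █ · · · · · · · · ·
    · █ █ · · · · · · · · ·
    █ █ █ █ · · · · · · · ·
    █ █ · · · · · · · · · ·
    · · · · · · · · · · · ·
T3:
  2·area = 24
  edge (22, 12)→(16, 12): d=(-6,0) right/bottom  bias=-1
  edge (16, 12)→(2, 8): d=(-14,-4) top-left  bias=+0
  edge (2, 8)→(22, 12): d=(20,4) right/bottom  bias=-1
    (3,4)@(7, 9): e=[18,6,0] → ·  [on edge]
    (6,5)@(13, 11): e=[6,2,16] → █
    (7,5)@(15, 11): e=[6,10,8] → █
    (8,5)@(17, 11): e=[6,18,0] → ·  [on edge]
    (6,6)@(13, 13): e=[-6,-26,56] → ·
    (7,6)@(15, 13): e=[-6,-18,48] → ·
  covered (2 px):
    · · · · · · · · · · · ·
    · · · · · · · · · · · ·
    · · · · · · · · · · · ·
    · · · · · · · · · · · ·
    · · · · · · · · · · · ·
    · · · · · · █ █ · · · ·
    · · · · · · · · · · · ·
    · · · · · · · · · · · ·

Final: 36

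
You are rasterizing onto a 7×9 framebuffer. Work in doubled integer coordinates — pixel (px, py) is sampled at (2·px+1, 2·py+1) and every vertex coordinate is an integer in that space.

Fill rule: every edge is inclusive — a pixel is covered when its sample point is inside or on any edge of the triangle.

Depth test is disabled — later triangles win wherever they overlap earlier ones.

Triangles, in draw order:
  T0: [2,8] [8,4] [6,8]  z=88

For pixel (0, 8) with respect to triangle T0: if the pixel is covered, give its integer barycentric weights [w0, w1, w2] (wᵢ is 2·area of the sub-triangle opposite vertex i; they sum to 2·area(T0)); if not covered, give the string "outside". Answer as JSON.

T0:
  2·area = 16
  edge (2, 8)→(8, 4): d=(6,-4) inclusive
  edge (8, 4)→(6, 8): d=(-2,4) inclusive
  edge (6, 8)→(2, 8): d=(-4,0) inclusive
    (3,2)@(7, 5): e=[2,2,12] → X
    (4,2)@(9, 5): e=[10,-6,12] → .
    (2,3)@(5, 7): e=[6,6,4] → X
    (3,3)@(7, 7): e=[14,-2,4] → .
    (2,4)@(5, 9): e=[18,2,-4] → .
  covered (2 px):
    . . . . . . .
    . . . . . . .
    . . . X . . .
    . . X . . . .
    . . . . . . .
    . . . . . . .
    . . . . . . .
    . . . . . . .
    . . . . . . .

Final: "outside"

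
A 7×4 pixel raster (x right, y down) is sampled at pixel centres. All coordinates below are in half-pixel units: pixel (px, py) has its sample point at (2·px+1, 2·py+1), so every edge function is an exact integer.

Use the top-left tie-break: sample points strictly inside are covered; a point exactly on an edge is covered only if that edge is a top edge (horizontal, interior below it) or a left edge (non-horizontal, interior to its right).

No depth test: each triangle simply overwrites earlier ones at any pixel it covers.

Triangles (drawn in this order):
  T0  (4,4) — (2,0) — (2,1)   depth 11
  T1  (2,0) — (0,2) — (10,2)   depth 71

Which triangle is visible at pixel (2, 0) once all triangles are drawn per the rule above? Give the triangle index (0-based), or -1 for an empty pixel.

T0:
  2·area = 2  (B↔C swapped to make it positive)
  edge (4, 4)→(2, 1): d=(-2,-3) top-left  bias=+0
  edge (2, 1)→(2, 0): d=(0,-1) top-left  bias=+0
  edge (2, 0)→(4, 4): d=(2,4) right/bottom  bias=-1
  covered (0 px):
    . . . . . . .
    . . . . . . .
    . . . . . . .
    . . . . . . .
T1:
  2·area = 20  (B↔C swapped to make it positive)
  edge (2, 0)→(10, 2): d=(8,2) right/bottom  bias=-1
  edge (10, 2)→(0, 2): d=(-10,0) right/bottom  bias=-1
  edge (0, 2)→(2, 0): d=(2,-2) top-left  bias=+0
    (0,0)@(1, 1): e=[10,10,0] → X  [on edge]
    (1,0)@(3, 1): e=[6,10,4] → X
    (2,0)@(5, 1): e=[2,10,8] → X
    (3,0)@(7, 1): e=[-2,10,12] → .
    (0,1)@(1, 3): e=[26,-10,4] → .
    (1,1)@(3, 3): e=[22,-10,8] → .
    (2,1)@(5, 3): e=[18,-10,12] → .
  covered (3 px):
    X X X . . . .
    . . . . . . .
    . . . . . . .
    . . . . . . .

Z-buffer (winner per pixel, '.' = empty):
  1 1 1 . . . .
  . . . . . . .
  . . . . . . .
  . . . . . . .

Result: 1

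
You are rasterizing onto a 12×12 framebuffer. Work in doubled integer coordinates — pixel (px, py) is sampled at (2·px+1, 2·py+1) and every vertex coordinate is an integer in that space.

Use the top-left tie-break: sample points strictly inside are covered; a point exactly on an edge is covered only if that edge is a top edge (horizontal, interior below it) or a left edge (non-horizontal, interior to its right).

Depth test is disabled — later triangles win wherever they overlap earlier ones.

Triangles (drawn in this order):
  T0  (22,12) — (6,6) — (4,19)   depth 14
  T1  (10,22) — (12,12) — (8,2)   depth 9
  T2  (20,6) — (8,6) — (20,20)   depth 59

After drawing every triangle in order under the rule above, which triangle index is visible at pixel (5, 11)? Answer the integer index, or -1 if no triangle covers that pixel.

T0:
  2·area = 220  (B↔C swapped to make it positive)
  edge (22, 12)→(4, 19): d=(-18,7) right/bottom  bias=-1
  edge (4, 19)→(6, 6): d=(2,-13) top-left  bias=+0
  edge (6, 6)→(22, 12): d=(16,6) right/bottom  bias=-1
    (3,3)@(7, 7): e=[195,15,10] → X
    (4,3)@(9, 7): e=[181,41,-2] → .
    (3,4)@(7, 9): e=[159,19,42] → X
    (4,4)@(9, 9): e=[145,45,30] → X
    (5,4)@(11, 9): e=[131,71,18] → X
    (6,4)@(13, 9): e=[117,97,6] → X
    (7,4)@(15, 9): e=[103,123,-6] → .
    (3,5)@(7, 11): e=[123,23,74] → X
    (7,5)@(15, 11): e=[67,127,26] → X
    (8,5)@(17, 11): e=[53,153,14] → X
    (9,5)@(19, 11): e=[39,179,2] → X
    (10,5)@(21, 11): e=[25,205,-10] → .
  covered (28 px):
    . . . . . . . . . . . .
    . . . . . . . . . . . .
    . . . . . . . . . . . .
    . . . X . . . . . . . .
    . . . X X X X . . . . .
    . . . X X X X X X X . .
    . . X X X X X X X X . .
    . . X X X X X . . . . .
    . . X X X . . . . . . .
    . . . . . . . . . . . .
    . . . . . . . . . . . .
    . . . . . . . . . . . .
T1:
  2·area = 60  (B↔C swapped to make it positive)
  edge (10, 22)→(8, 2): d=(-2,-20) top-left  bias=+0
  edge (8, 2)→(12, 12): d=(4,10) right/bottom  bias=-1
  edge (12, 12)→(10, 22): d=(-2,10) right/bottom  bias=-1
    (4,2)@(9, 5): e=[14,2,44] → X
    (5,2)@(11, 5): e=[54,-18,24] → .
    (4,3)@(9, 7): e=[10,10,40] → X
    (5,3)@(11, 7): e=[50,-10,20] → .
    (6,3)@(13, 7): e=[90,-30,0] → .  [on edge]
    (4,4)@(9, 9): e=[6,18,36] → X
    (5,4)@(11, 9): e=[46,-2,16] → .
    (4,5)@(9, 11): e=[2,26,32] → X
    (5,5)@(11, 11): e=[42,6,12] → X
    (6,5)@(13, 11): e=[82,-14,-8] → .
    (4,6)@(9, 13): e=[-2,34,28] → .
    (5,6)@(11, 13): e=[38,14,8] → X
    (5,8)@(11, 17): e=[30,30,0] → .  [on edge]
  covered (7 px):
    . . . . . . . . . . . .
    . . . . . . . . . . . .
    . . . . X . . . . . . .
    . . . . X . . . . . . .
    . . . . X . . . . . . .
    . . . . X X . . . . . .
    . . . . . X . . . . . .
    . . . . . X . . . . . .
    . . . . . . . . . . . .
    . . . . . . . . . . . .
    . . . . . . . . . . . .
    . . . . . . . . . . . .
T2:
  2·area = 168  (B↔C swapped to make it positive)
  edge (20, 6)→(20, 20): d=(0,14) right/bottom  bias=-1
  edge (20, 20)→(8, 6): d=(-12,-14) top-left  bias=+0
  edge (8, 6)→(20, 6): d=(12,0) top-left  bias=+0
    (4,3)@(9, 7): e=[154,2,12] → X
    (5,3)@(11, 7): e=[126,30,12] → X
    (6,3)@(13, 7): e=[98,58,12] → X
    (7,3)@(15, 7): e=[70,86,12] → X
    (8,3)@(17, 7): e=[42,114,12] → X
    (9,3)@(19, 7): e=[14,142,12] → X
    (10,3)@(21, 7): e=[-14,170,12] → .
    (4,4)@(9, 9): e=[154,-22,36] → .
    (5,4)@(11, 9): e=[126,6,36] → X
    (10,4)@(21, 9): e=[-14,146,36] → .
    (5,5)@(11, 11): e=[126,-18,60] → .
    (6,5)@(13, 11): e=[98,10,60] → X
  covered (21 px):
    . . . . . . . . . . . .
    . . . . . . . . . . . .
    . . . . . . . . . . . .
    . . . . X X X X X X . .
    . . . . . X X X X X . .
    . . . . . . X X X X . .
    . . . . . . . X X X . .
    . . . . . . . . X X . .
    . . . . . . . . . X . .
    . . . . . . . . . . . .
    . . . . . . . . . . . .
    . . . . . . . . . . . .

Z-buffer (winner per pixel, '.' = empty):
  . . . . . . . . . . . .
  . . . . . . . . . . . .
  . . . . 1 . . . . . . .
  . . . 0 2 2 2 2 2 2 . .
  . . . 0 1 2 2 2 2 2 . .
  . . . 0 1 1 2 2 2 2 . .
  . . 0 0 0 1 0 2 2 2 . .
  . . 0 0 0 1 0 . 2 2 . .
  . . 0 0 0 . . . . 2 . .
  . . . . . . . . . . . .
  . . . . . . . . . . . .
  . . . . . . . . . . . .

Final: -1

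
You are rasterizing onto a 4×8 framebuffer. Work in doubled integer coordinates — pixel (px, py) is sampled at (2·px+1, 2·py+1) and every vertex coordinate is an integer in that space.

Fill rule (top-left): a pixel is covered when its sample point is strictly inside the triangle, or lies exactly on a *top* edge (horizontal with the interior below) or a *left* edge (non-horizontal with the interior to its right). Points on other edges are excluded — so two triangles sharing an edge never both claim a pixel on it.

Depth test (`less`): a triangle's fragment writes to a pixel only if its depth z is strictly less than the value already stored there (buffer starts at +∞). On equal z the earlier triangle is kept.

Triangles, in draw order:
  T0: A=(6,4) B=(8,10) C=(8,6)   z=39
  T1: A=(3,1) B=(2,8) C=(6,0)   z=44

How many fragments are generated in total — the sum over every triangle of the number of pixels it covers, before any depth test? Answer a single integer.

T0:
  2·area = 8  (B↔C swapped to make it positive)
  edge (6, 4)→(8, 6): d=(2,2) right/bottom  bias=-1
  edge (8, 6)→(8, 10): d=(0,4) right/bottom  bias=-1
  edge (8, 10)→(6, 4): d=(-2,-6) top-left  bias=+0
    (1,0)@(3, 1): e=[0,20,-12] → ·  [on edge]
    (2,0)@(5, 1): e=[-4,12,0] → ·  [on edge]
    (2,1)@(5, 3): e=[0,12,-4] → ·  [on edge]
    (3,2)@(7, 5): e=[0,4,4] → ·  [on edge]
    (3,3)@(7, 7): e=[4,4,0] → #  [on edge]
    (3,4)@(7, 9): e=[8,4,-4] → ·
  covered (1 px):
    · · · ·
    · · · ·
    · · · ·
    · · · #
    · · · ·
    · · · ·
    · · · ·
    · · · ·
T1:
  2·area = 20  (B↔C swapped to make it positive)
  edge (3, 1)→(6, 0): d=(3,-1) top-left  bias=+0
  edge (6, 0)→(2, 8): d=(-4,8) right/bottom  bias=-1
  edge (2, 8)→(3, 1): d=(1,-7) top-left  bias=+0
    (1,0)@(3, 1): e=[0,20,0] → #  [on edge]
    (2,0)@(5, 1): e=[2,4,14] → #
    (3,0)@(7, 1): e=[4,-12,28] → ·
    (1,1)@(3, 3): e=[6,12,2] → #
    (2,1)@(5, 3): e=[8,-4,16] → ·
    (1,2)@(3, 5): e=[12,4,4] → #
    (2,2)@(5, 5): e=[14,-12,18] → ·
    (1,3)@(3, 7): e=[18,-4,6] → ·
    (0,7)@(1, 15): e=[40,-20,0] → ·  [on edge]
  covered (4 px):
    · # # ·
    · # · ·
    · # · ·
    · · · ·
    · · · ·
    · · · ·
    · · · ·
    · · · ·

Final: 5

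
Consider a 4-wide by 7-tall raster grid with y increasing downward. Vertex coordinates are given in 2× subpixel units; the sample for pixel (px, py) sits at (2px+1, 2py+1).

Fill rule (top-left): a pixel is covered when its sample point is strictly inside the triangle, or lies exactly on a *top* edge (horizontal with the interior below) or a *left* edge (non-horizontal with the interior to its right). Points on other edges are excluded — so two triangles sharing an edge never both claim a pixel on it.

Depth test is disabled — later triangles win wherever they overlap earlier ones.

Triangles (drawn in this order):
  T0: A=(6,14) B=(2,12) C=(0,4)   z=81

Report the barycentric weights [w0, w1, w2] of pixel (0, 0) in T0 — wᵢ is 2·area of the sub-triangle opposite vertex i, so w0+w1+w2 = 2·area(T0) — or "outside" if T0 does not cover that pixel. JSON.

T0:
  2·area = 28
  edge (6, 14)→(2, 12): d=(-4,-2) top-left  bias=+0
  edge (2, 12)→(0, 4): d=(-2,-8) top-left  bias=+0
  edge (0, 4)→(6, 14): d=(6,10) right/bottom  bias=-1
    (0,3)@(1, 7): e=[18,2,8] → #
    (1,3)@(3, 7): e=[22,18,-12] → ·
    (0,4)@(1, 9): e=[10,-2,20] → ·
    (1,4)@(3, 9): e=[14,14,0] → ·  [on edge]
    (1,5)@(3, 11): e=[6,10,12] → #
    (2,5)@(5, 11): e=[10,26,-8] → ·
    (1,6)@(3, 13): e=[-2,6,24] → ·
    (2,6)@(5, 13): e=[2,22,4] → #
    (3,6)@(7, 13): e=[6,38,-16] → ·
  covered (3 px):
    · · · ·
    · · · ·
    · · · ·
    # · · ·
    · · · ·
    · # · ·
    · · # ·

Final: "outside"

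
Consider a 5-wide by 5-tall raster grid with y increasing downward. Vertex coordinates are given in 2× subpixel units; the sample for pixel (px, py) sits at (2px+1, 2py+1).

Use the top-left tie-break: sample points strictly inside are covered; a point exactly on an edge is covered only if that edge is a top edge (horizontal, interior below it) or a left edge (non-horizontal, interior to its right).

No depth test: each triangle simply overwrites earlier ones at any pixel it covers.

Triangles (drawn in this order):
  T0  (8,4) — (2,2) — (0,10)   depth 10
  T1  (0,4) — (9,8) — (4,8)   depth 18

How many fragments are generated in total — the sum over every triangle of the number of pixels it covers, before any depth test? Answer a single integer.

T0:
  2·area = 52  (B↔C swapped to make it positive)
  edge (8, 4)→(0, 10): d=(-8,6) right/bottom  bias=-1
  edge (0, 10)→(2, 2): d=(2,-8) top-left  bias=+0
  edge (2, 2)→(8, 4): d=(6,2) right/bottom  bias=-1
    (1,1)@(3, 3): e=[38,10,4] → █
    (2,1)@(5, 3): e=[26,26,0] → ·  [on edge]
    (1,2)@(3, 5): e=[22,14,16] → █
    (2,2)@(5, 5): e=[10,30,12] → █
    (3,2)@(7, 5): e=[-2,46,8] → ·
    (0,3)@(1, 7): e=[18,2,32] → █
    (2,3)@(5, 7): e=[-6,34,24] → ·
    (0,4)@(1, 9): e=[2,6,44] → █
    (1,4)@(3, 9): e=[-10,22,40] → ·
  covered (6 px):
    · · · · ·
    · █ · · ·
    · █ █ · ·
    █ █ · · ·
    █ · · · ·
T1:
  2·area = 20
  edge (0, 4)→(9, 8): d=(9,4) right/bottom  bias=-1
  edge (9, 8)→(4, 8): d=(-5,0) right/bottom  bias=-1
  edge (4, 8)→(0, 4): d=(-4,-4) top-left  bias=+0
    (0,2)@(1, 5): e=[5,15,0] → █  [on edge]
    (1,2)@(3, 5): e=[-3,15,8] → ·
    (0,3)@(1, 7): e=[23,5,-8] → ·
    (1,3)@(3, 7): e=[15,5,0] → █  [on edge]
    (2,3)@(5, 7): e=[7,5,8] → █
    (3,3)@(7, 7): e=[-1,5,16] → ·
    (1,4)@(3, 9): e=[33,-5,-8] → ·
    (2,4)@(5, 9): e=[25,-5,0] → ·  [on edge]
  covered (3 px):
    · · · · ·
    · · · · ·
    █ · · · ·
    · █ █ · ·
    · · · · ·

Answer: 9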